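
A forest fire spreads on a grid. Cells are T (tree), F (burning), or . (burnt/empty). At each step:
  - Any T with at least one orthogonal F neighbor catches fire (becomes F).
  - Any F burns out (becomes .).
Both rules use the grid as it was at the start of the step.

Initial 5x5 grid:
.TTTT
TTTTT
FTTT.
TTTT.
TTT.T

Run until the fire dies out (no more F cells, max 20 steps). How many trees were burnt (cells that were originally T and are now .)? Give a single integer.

Answer: 19

Derivation:
Step 1: +3 fires, +1 burnt (F count now 3)
Step 2: +4 fires, +3 burnt (F count now 4)
Step 3: +5 fires, +4 burnt (F count now 5)
Step 4: +4 fires, +5 burnt (F count now 4)
Step 5: +2 fires, +4 burnt (F count now 2)
Step 6: +1 fires, +2 burnt (F count now 1)
Step 7: +0 fires, +1 burnt (F count now 0)
Fire out after step 7
Initially T: 20, now '.': 24
Total burnt (originally-T cells now '.'): 19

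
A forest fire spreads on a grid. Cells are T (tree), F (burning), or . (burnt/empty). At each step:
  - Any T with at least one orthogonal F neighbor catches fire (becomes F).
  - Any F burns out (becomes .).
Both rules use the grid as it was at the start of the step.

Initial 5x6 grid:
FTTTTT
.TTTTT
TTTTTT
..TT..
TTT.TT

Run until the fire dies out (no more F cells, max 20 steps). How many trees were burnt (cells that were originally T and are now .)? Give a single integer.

Answer: 21

Derivation:
Step 1: +1 fires, +1 burnt (F count now 1)
Step 2: +2 fires, +1 burnt (F count now 2)
Step 3: +3 fires, +2 burnt (F count now 3)
Step 4: +4 fires, +3 burnt (F count now 4)
Step 5: +4 fires, +4 burnt (F count now 4)
Step 6: +4 fires, +4 burnt (F count now 4)
Step 7: +2 fires, +4 burnt (F count now 2)
Step 8: +1 fires, +2 burnt (F count now 1)
Step 9: +0 fires, +1 burnt (F count now 0)
Fire out after step 9
Initially T: 23, now '.': 28
Total burnt (originally-T cells now '.'): 21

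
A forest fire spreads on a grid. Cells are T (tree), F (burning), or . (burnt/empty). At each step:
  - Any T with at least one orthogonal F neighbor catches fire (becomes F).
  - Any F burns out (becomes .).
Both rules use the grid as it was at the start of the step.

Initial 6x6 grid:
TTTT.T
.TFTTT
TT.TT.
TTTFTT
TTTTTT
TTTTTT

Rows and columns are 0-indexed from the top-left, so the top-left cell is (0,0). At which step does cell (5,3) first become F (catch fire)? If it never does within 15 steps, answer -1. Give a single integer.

Step 1: cell (5,3)='T' (+7 fires, +2 burnt)
Step 2: cell (5,3)='F' (+10 fires, +7 burnt)
  -> target ignites at step 2
Step 3: cell (5,3)='.' (+8 fires, +10 burnt)
Step 4: cell (5,3)='.' (+4 fires, +8 burnt)
Step 5: cell (5,3)='.' (+1 fires, +4 burnt)
Step 6: cell (5,3)='.' (+0 fires, +1 burnt)
  fire out at step 6

2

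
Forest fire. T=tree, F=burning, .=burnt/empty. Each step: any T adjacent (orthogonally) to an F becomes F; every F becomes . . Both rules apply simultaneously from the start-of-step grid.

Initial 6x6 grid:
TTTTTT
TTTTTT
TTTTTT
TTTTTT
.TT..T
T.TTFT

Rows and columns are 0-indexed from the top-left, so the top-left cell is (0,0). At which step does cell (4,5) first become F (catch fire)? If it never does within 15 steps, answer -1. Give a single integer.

Step 1: cell (4,5)='T' (+2 fires, +1 burnt)
Step 2: cell (4,5)='F' (+2 fires, +2 burnt)
  -> target ignites at step 2
Step 3: cell (4,5)='.' (+2 fires, +2 burnt)
Step 4: cell (4,5)='.' (+4 fires, +2 burnt)
Step 5: cell (4,5)='.' (+5 fires, +4 burnt)
Step 6: cell (4,5)='.' (+6 fires, +5 burnt)
Step 7: cell (4,5)='.' (+5 fires, +6 burnt)
Step 8: cell (4,5)='.' (+3 fires, +5 burnt)
Step 9: cell (4,5)='.' (+1 fires, +3 burnt)
Step 10: cell (4,5)='.' (+0 fires, +1 burnt)
  fire out at step 10

2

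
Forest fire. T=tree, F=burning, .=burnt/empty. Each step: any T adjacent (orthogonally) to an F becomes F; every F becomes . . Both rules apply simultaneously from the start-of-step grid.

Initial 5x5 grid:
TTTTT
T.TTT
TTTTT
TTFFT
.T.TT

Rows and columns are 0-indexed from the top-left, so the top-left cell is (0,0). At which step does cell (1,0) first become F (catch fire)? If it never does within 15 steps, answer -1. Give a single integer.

Step 1: cell (1,0)='T' (+5 fires, +2 burnt)
Step 2: cell (1,0)='T' (+7 fires, +5 burnt)
Step 3: cell (1,0)='T' (+4 fires, +7 burnt)
Step 4: cell (1,0)='F' (+3 fires, +4 burnt)
  -> target ignites at step 4
Step 5: cell (1,0)='.' (+1 fires, +3 burnt)
Step 6: cell (1,0)='.' (+0 fires, +1 burnt)
  fire out at step 6

4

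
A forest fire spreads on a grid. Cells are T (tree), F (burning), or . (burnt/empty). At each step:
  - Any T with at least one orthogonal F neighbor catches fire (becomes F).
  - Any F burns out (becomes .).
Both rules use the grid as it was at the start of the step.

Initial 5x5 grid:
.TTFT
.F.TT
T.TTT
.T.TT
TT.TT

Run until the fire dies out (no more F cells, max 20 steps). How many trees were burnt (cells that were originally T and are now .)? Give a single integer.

Step 1: +4 fires, +2 burnt (F count now 4)
Step 2: +2 fires, +4 burnt (F count now 2)
Step 3: +3 fires, +2 burnt (F count now 3)
Step 4: +2 fires, +3 burnt (F count now 2)
Step 5: +1 fires, +2 burnt (F count now 1)
Step 6: +0 fires, +1 burnt (F count now 0)
Fire out after step 6
Initially T: 16, now '.': 21
Total burnt (originally-T cells now '.'): 12

Answer: 12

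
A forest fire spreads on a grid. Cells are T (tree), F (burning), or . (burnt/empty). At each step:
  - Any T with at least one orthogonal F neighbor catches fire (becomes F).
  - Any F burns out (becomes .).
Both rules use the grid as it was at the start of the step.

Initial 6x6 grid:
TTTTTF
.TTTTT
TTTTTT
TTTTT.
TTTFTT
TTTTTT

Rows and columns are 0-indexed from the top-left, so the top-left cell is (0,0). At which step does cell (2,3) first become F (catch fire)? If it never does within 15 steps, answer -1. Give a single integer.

Step 1: cell (2,3)='T' (+6 fires, +2 burnt)
Step 2: cell (2,3)='F' (+10 fires, +6 burnt)
  -> target ignites at step 2
Step 3: cell (2,3)='.' (+8 fires, +10 burnt)
Step 4: cell (2,3)='.' (+5 fires, +8 burnt)
Step 5: cell (2,3)='.' (+3 fires, +5 burnt)
Step 6: cell (2,3)='.' (+0 fires, +3 burnt)
  fire out at step 6

2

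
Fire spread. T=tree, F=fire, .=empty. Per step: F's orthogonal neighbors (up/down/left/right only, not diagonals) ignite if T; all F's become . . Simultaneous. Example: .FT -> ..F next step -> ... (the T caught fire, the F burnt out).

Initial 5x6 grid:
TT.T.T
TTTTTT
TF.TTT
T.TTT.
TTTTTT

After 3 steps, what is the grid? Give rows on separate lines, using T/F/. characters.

Step 1: 2 trees catch fire, 1 burn out
  TT.T.T
  TFTTTT
  F..TTT
  T.TTT.
  TTTTTT
Step 2: 4 trees catch fire, 2 burn out
  TF.T.T
  F.FTTT
  ...TTT
  F.TTT.
  TTTTTT
Step 3: 3 trees catch fire, 4 burn out
  F..T.T
  ...FTT
  ...TTT
  ..TTT.
  FTTTTT

F..T.T
...FTT
...TTT
..TTT.
FTTTTT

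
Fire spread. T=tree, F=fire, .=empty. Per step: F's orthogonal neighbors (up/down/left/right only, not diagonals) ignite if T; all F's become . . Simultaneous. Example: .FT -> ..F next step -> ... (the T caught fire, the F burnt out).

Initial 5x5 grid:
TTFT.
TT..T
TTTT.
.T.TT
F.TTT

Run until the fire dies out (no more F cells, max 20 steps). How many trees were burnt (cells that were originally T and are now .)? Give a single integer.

Step 1: +2 fires, +2 burnt (F count now 2)
Step 2: +2 fires, +2 burnt (F count now 2)
Step 3: +2 fires, +2 burnt (F count now 2)
Step 4: +3 fires, +2 burnt (F count now 3)
Step 5: +1 fires, +3 burnt (F count now 1)
Step 6: +1 fires, +1 burnt (F count now 1)
Step 7: +2 fires, +1 burnt (F count now 2)
Step 8: +2 fires, +2 burnt (F count now 2)
Step 9: +0 fires, +2 burnt (F count now 0)
Fire out after step 9
Initially T: 16, now '.': 24
Total burnt (originally-T cells now '.'): 15

Answer: 15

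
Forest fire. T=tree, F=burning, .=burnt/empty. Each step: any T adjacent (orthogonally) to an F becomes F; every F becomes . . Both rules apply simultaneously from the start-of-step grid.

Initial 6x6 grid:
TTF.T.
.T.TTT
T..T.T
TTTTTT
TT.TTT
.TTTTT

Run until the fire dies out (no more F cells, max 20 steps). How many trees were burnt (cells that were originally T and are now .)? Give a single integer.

Answer: 3

Derivation:
Step 1: +1 fires, +1 burnt (F count now 1)
Step 2: +2 fires, +1 burnt (F count now 2)
Step 3: +0 fires, +2 burnt (F count now 0)
Fire out after step 3
Initially T: 26, now '.': 13
Total burnt (originally-T cells now '.'): 3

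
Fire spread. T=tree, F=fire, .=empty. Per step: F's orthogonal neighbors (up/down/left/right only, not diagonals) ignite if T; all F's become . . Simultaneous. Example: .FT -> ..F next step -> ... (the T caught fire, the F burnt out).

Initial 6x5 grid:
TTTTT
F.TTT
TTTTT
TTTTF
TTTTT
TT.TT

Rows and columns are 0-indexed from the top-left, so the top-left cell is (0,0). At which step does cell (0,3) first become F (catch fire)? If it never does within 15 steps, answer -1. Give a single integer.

Step 1: cell (0,3)='T' (+5 fires, +2 burnt)
Step 2: cell (0,3)='T' (+8 fires, +5 burnt)
Step 3: cell (0,3)='T' (+8 fires, +8 burnt)
Step 4: cell (0,3)='F' (+4 fires, +8 burnt)
  -> target ignites at step 4
Step 5: cell (0,3)='.' (+1 fires, +4 burnt)
Step 6: cell (0,3)='.' (+0 fires, +1 burnt)
  fire out at step 6

4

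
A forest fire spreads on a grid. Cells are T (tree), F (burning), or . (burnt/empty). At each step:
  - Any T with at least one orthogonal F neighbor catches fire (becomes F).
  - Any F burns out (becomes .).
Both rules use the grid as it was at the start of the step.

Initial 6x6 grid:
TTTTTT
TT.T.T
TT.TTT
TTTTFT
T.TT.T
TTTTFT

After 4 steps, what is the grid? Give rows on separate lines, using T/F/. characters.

Step 1: 5 trees catch fire, 2 burn out
  TTTTTT
  TT.T.T
  TT.TFT
  TTTF.F
  T.TT.T
  TTTF.F
Step 2: 6 trees catch fire, 5 burn out
  TTTTTT
  TT.T.T
  TT.F.F
  TTF...
  T.TF.F
  TTF...
Step 3: 5 trees catch fire, 6 burn out
  TTTTTT
  TT.F.F
  TT....
  TF....
  T.F...
  TF....
Step 4: 5 trees catch fire, 5 burn out
  TTTFTF
  TT....
  TF....
  F.....
  T.....
  F.....

TTTFTF
TT....
TF....
F.....
T.....
F.....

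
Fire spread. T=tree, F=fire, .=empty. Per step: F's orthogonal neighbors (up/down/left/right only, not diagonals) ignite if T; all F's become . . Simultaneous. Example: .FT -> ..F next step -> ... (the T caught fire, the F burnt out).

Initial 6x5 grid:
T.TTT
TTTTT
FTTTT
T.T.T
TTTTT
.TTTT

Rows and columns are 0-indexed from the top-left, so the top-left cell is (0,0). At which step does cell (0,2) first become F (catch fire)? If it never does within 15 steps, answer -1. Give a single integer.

Step 1: cell (0,2)='T' (+3 fires, +1 burnt)
Step 2: cell (0,2)='T' (+4 fires, +3 burnt)
Step 3: cell (0,2)='T' (+4 fires, +4 burnt)
Step 4: cell (0,2)='F' (+5 fires, +4 burnt)
  -> target ignites at step 4
Step 5: cell (0,2)='.' (+5 fires, +5 burnt)
Step 6: cell (0,2)='.' (+3 fires, +5 burnt)
Step 7: cell (0,2)='.' (+1 fires, +3 burnt)
Step 8: cell (0,2)='.' (+0 fires, +1 burnt)
  fire out at step 8

4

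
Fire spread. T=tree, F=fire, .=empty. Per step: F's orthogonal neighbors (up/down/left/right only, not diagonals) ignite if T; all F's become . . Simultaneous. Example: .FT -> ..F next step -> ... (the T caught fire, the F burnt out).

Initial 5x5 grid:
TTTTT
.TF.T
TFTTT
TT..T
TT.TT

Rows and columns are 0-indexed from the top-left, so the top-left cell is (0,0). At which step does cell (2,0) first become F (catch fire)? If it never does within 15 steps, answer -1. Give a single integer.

Step 1: cell (2,0)='F' (+5 fires, +2 burnt)
  -> target ignites at step 1
Step 2: cell (2,0)='.' (+5 fires, +5 burnt)
Step 3: cell (2,0)='.' (+4 fires, +5 burnt)
Step 4: cell (2,0)='.' (+2 fires, +4 burnt)
Step 5: cell (2,0)='.' (+1 fires, +2 burnt)
Step 6: cell (2,0)='.' (+1 fires, +1 burnt)
Step 7: cell (2,0)='.' (+0 fires, +1 burnt)
  fire out at step 7

1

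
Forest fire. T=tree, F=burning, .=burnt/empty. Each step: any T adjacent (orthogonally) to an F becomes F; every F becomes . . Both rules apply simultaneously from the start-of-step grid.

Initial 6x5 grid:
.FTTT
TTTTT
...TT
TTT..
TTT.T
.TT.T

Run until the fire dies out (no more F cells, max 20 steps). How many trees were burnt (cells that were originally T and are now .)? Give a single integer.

Step 1: +2 fires, +1 burnt (F count now 2)
Step 2: +3 fires, +2 burnt (F count now 3)
Step 3: +2 fires, +3 burnt (F count now 2)
Step 4: +2 fires, +2 burnt (F count now 2)
Step 5: +1 fires, +2 burnt (F count now 1)
Step 6: +0 fires, +1 burnt (F count now 0)
Fire out after step 6
Initially T: 20, now '.': 20
Total burnt (originally-T cells now '.'): 10

Answer: 10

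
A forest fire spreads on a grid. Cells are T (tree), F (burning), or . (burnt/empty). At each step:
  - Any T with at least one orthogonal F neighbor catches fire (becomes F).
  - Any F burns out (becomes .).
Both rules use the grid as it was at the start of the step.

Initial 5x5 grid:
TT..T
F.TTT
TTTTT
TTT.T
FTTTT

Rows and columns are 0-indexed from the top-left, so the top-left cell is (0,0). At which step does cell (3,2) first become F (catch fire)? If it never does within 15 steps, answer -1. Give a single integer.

Step 1: cell (3,2)='T' (+4 fires, +2 burnt)
Step 2: cell (3,2)='T' (+4 fires, +4 burnt)
Step 3: cell (3,2)='F' (+3 fires, +4 burnt)
  -> target ignites at step 3
Step 4: cell (3,2)='.' (+3 fires, +3 burnt)
Step 5: cell (3,2)='.' (+3 fires, +3 burnt)
Step 6: cell (3,2)='.' (+1 fires, +3 burnt)
Step 7: cell (3,2)='.' (+1 fires, +1 burnt)
Step 8: cell (3,2)='.' (+0 fires, +1 burnt)
  fire out at step 8

3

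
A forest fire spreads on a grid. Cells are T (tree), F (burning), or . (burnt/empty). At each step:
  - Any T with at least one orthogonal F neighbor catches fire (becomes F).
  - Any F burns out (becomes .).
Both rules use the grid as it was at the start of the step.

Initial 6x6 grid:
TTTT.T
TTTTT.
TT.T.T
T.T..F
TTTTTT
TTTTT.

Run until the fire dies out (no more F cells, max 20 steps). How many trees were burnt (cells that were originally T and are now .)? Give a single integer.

Step 1: +2 fires, +1 burnt (F count now 2)
Step 2: +1 fires, +2 burnt (F count now 1)
Step 3: +2 fires, +1 burnt (F count now 2)
Step 4: +2 fires, +2 burnt (F count now 2)
Step 5: +3 fires, +2 burnt (F count now 3)
Step 6: +2 fires, +3 burnt (F count now 2)
Step 7: +2 fires, +2 burnt (F count now 2)
Step 8: +1 fires, +2 burnt (F count now 1)
Step 9: +2 fires, +1 burnt (F count now 2)
Step 10: +2 fires, +2 burnt (F count now 2)
Step 11: +2 fires, +2 burnt (F count now 2)
Step 12: +2 fires, +2 burnt (F count now 2)
Step 13: +3 fires, +2 burnt (F count now 3)
Step 14: +0 fires, +3 burnt (F count now 0)
Fire out after step 14
Initially T: 27, now '.': 35
Total burnt (originally-T cells now '.'): 26

Answer: 26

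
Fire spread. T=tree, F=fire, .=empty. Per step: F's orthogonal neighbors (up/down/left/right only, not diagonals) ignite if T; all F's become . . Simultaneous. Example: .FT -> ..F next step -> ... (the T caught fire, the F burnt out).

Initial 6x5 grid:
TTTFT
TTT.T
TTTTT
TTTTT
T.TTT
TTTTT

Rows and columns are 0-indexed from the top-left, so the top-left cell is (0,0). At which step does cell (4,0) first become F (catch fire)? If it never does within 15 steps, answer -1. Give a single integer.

Step 1: cell (4,0)='T' (+2 fires, +1 burnt)
Step 2: cell (4,0)='T' (+3 fires, +2 burnt)
Step 3: cell (4,0)='T' (+4 fires, +3 burnt)
Step 4: cell (4,0)='T' (+5 fires, +4 burnt)
Step 5: cell (4,0)='T' (+5 fires, +5 burnt)
Step 6: cell (4,0)='T' (+4 fires, +5 burnt)
Step 7: cell (4,0)='F' (+3 fires, +4 burnt)
  -> target ignites at step 7
Step 8: cell (4,0)='.' (+1 fires, +3 burnt)
Step 9: cell (4,0)='.' (+0 fires, +1 burnt)
  fire out at step 9

7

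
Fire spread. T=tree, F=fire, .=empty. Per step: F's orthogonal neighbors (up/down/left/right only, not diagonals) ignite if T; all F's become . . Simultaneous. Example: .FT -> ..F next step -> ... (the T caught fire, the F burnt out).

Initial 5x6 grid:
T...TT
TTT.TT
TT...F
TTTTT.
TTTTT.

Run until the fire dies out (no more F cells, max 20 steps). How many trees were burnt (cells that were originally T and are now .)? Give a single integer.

Answer: 4

Derivation:
Step 1: +1 fires, +1 burnt (F count now 1)
Step 2: +2 fires, +1 burnt (F count now 2)
Step 3: +1 fires, +2 burnt (F count now 1)
Step 4: +0 fires, +1 burnt (F count now 0)
Fire out after step 4
Initially T: 20, now '.': 14
Total burnt (originally-T cells now '.'): 4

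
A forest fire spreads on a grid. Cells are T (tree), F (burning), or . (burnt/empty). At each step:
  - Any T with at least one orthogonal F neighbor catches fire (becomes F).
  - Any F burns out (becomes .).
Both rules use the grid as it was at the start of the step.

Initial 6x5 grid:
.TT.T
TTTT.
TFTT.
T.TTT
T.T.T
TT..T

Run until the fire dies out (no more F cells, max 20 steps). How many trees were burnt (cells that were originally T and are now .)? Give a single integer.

Answer: 19

Derivation:
Step 1: +3 fires, +1 burnt (F count now 3)
Step 2: +6 fires, +3 burnt (F count now 6)
Step 3: +5 fires, +6 burnt (F count now 5)
Step 4: +2 fires, +5 burnt (F count now 2)
Step 5: +2 fires, +2 burnt (F count now 2)
Step 6: +1 fires, +2 burnt (F count now 1)
Step 7: +0 fires, +1 burnt (F count now 0)
Fire out after step 7
Initially T: 20, now '.': 29
Total burnt (originally-T cells now '.'): 19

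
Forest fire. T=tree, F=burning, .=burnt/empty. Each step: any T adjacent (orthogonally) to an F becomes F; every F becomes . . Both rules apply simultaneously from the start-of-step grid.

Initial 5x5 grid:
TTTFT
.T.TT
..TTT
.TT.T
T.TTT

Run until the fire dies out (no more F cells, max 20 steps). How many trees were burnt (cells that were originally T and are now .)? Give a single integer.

Answer: 16

Derivation:
Step 1: +3 fires, +1 burnt (F count now 3)
Step 2: +3 fires, +3 burnt (F count now 3)
Step 3: +4 fires, +3 burnt (F count now 4)
Step 4: +2 fires, +4 burnt (F count now 2)
Step 5: +3 fires, +2 burnt (F count now 3)
Step 6: +1 fires, +3 burnt (F count now 1)
Step 7: +0 fires, +1 burnt (F count now 0)
Fire out after step 7
Initially T: 17, now '.': 24
Total burnt (originally-T cells now '.'): 16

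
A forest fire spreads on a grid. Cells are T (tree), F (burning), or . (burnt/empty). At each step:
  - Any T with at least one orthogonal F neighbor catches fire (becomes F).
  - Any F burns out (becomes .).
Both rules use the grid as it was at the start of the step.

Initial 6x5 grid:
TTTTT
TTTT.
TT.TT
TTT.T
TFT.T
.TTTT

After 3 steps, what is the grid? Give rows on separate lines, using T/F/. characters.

Step 1: 4 trees catch fire, 1 burn out
  TTTTT
  TTTT.
  TT.TT
  TFT.T
  F.F.T
  .FTTT
Step 2: 4 trees catch fire, 4 burn out
  TTTTT
  TTTT.
  TF.TT
  F.F.T
  ....T
  ..FTT
Step 3: 3 trees catch fire, 4 burn out
  TTTTT
  TFTT.
  F..TT
  ....T
  ....T
  ...FT

TTTTT
TFTT.
F..TT
....T
....T
...FT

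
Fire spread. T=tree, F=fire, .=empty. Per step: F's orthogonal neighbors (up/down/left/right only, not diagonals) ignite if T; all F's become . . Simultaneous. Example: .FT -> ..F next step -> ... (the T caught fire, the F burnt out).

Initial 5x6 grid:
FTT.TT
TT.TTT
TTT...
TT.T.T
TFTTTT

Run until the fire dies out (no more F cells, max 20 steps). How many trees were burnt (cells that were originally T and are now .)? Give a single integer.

Step 1: +5 fires, +2 burnt (F count now 5)
Step 2: +6 fires, +5 burnt (F count now 6)
Step 3: +3 fires, +6 burnt (F count now 3)
Step 4: +1 fires, +3 burnt (F count now 1)
Step 5: +1 fires, +1 burnt (F count now 1)
Step 6: +0 fires, +1 burnt (F count now 0)
Fire out after step 6
Initially T: 21, now '.': 25
Total burnt (originally-T cells now '.'): 16

Answer: 16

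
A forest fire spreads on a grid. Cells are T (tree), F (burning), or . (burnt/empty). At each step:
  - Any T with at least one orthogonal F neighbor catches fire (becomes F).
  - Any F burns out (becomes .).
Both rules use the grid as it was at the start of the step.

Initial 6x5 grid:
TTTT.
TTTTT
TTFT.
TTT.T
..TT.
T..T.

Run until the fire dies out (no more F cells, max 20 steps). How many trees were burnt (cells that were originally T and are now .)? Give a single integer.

Answer: 18

Derivation:
Step 1: +4 fires, +1 burnt (F count now 4)
Step 2: +6 fires, +4 burnt (F count now 6)
Step 3: +6 fires, +6 burnt (F count now 6)
Step 4: +2 fires, +6 burnt (F count now 2)
Step 5: +0 fires, +2 burnt (F count now 0)
Fire out after step 5
Initially T: 20, now '.': 28
Total burnt (originally-T cells now '.'): 18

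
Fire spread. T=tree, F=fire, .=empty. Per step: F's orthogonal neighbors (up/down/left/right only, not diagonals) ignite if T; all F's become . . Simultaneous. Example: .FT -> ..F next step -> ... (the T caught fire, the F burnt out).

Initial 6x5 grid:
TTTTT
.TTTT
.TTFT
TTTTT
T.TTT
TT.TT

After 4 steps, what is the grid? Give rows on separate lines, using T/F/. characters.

Step 1: 4 trees catch fire, 1 burn out
  TTTTT
  .TTFT
  .TF.F
  TTTFT
  T.TTT
  TT.TT
Step 2: 7 trees catch fire, 4 burn out
  TTTFT
  .TF.F
  .F...
  TTF.F
  T.TFT
  TT.TT
Step 3: 7 trees catch fire, 7 burn out
  TTF.F
  .F...
  .....
  TF...
  T.F.F
  TT.FT
Step 4: 3 trees catch fire, 7 burn out
  TF...
  .....
  .....
  F....
  T....
  TT..F

TF...
.....
.....
F....
T....
TT..F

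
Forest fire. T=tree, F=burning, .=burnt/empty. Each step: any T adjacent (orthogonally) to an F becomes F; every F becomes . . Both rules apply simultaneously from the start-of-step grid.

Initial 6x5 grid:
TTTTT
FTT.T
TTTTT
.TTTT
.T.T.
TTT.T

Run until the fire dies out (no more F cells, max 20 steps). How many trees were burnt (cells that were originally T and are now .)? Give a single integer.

Step 1: +3 fires, +1 burnt (F count now 3)
Step 2: +3 fires, +3 burnt (F count now 3)
Step 3: +3 fires, +3 burnt (F count now 3)
Step 4: +4 fires, +3 burnt (F count now 4)
Step 5: +4 fires, +4 burnt (F count now 4)
Step 6: +5 fires, +4 burnt (F count now 5)
Step 7: +0 fires, +5 burnt (F count now 0)
Fire out after step 7
Initially T: 23, now '.': 29
Total burnt (originally-T cells now '.'): 22

Answer: 22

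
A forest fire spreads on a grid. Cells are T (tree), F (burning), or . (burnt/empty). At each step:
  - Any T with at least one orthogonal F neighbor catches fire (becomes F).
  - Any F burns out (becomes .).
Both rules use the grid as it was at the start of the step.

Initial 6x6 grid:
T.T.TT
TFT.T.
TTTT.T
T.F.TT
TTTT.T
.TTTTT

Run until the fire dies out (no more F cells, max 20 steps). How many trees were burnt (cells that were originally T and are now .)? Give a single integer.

Step 1: +5 fires, +2 burnt (F count now 5)
Step 2: +7 fires, +5 burnt (F count now 7)
Step 3: +4 fires, +7 burnt (F count now 4)
Step 4: +1 fires, +4 burnt (F count now 1)
Step 5: +1 fires, +1 burnt (F count now 1)
Step 6: +1 fires, +1 burnt (F count now 1)
Step 7: +1 fires, +1 burnt (F count now 1)
Step 8: +2 fires, +1 burnt (F count now 2)
Step 9: +0 fires, +2 burnt (F count now 0)
Fire out after step 9
Initially T: 25, now '.': 33
Total burnt (originally-T cells now '.'): 22

Answer: 22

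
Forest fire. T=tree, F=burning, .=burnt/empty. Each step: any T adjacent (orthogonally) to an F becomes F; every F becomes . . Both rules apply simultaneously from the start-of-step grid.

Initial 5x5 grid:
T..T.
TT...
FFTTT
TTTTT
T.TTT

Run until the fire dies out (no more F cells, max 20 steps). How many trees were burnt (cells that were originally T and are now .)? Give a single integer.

Answer: 15

Derivation:
Step 1: +5 fires, +2 burnt (F count now 5)
Step 2: +4 fires, +5 burnt (F count now 4)
Step 3: +3 fires, +4 burnt (F count now 3)
Step 4: +2 fires, +3 burnt (F count now 2)
Step 5: +1 fires, +2 burnt (F count now 1)
Step 6: +0 fires, +1 burnt (F count now 0)
Fire out after step 6
Initially T: 16, now '.': 24
Total burnt (originally-T cells now '.'): 15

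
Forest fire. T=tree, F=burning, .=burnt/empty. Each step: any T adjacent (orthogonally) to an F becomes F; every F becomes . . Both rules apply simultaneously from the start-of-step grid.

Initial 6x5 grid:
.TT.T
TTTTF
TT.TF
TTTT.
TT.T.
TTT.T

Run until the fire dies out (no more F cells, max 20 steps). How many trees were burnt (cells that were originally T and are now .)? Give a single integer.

Step 1: +3 fires, +2 burnt (F count now 3)
Step 2: +2 fires, +3 burnt (F count now 2)
Step 3: +4 fires, +2 burnt (F count now 4)
Step 4: +4 fires, +4 burnt (F count now 4)
Step 5: +3 fires, +4 burnt (F count now 3)
Step 6: +2 fires, +3 burnt (F count now 2)
Step 7: +2 fires, +2 burnt (F count now 2)
Step 8: +0 fires, +2 burnt (F count now 0)
Fire out after step 8
Initially T: 21, now '.': 29
Total burnt (originally-T cells now '.'): 20

Answer: 20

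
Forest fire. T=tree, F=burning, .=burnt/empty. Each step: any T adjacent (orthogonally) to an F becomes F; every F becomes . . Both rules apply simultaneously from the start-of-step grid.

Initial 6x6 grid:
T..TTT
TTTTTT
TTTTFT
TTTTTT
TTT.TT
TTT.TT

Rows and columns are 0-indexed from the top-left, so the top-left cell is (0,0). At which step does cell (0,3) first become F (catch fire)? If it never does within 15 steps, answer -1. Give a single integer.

Step 1: cell (0,3)='T' (+4 fires, +1 burnt)
Step 2: cell (0,3)='T' (+7 fires, +4 burnt)
Step 3: cell (0,3)='F' (+7 fires, +7 burnt)
  -> target ignites at step 3
Step 4: cell (0,3)='.' (+5 fires, +7 burnt)
Step 5: cell (0,3)='.' (+4 fires, +5 burnt)
Step 6: cell (0,3)='.' (+3 fires, +4 burnt)
Step 7: cell (0,3)='.' (+1 fires, +3 burnt)
Step 8: cell (0,3)='.' (+0 fires, +1 burnt)
  fire out at step 8

3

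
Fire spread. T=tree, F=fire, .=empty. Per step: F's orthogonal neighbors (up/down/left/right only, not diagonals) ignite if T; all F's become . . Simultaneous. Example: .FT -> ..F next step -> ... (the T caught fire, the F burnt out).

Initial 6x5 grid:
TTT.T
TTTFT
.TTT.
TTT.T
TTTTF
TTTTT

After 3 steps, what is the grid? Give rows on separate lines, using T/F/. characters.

Step 1: 6 trees catch fire, 2 burn out
  TTT.T
  TTF.F
  .TTF.
  TTT.F
  TTTF.
  TTTTF
Step 2: 6 trees catch fire, 6 burn out
  TTF.F
  TF...
  .TF..
  TTT..
  TTF..
  TTTF.
Step 3: 6 trees catch fire, 6 burn out
  TF...
  F....
  .F...
  TTF..
  TF...
  TTF..

TF...
F....
.F...
TTF..
TF...
TTF..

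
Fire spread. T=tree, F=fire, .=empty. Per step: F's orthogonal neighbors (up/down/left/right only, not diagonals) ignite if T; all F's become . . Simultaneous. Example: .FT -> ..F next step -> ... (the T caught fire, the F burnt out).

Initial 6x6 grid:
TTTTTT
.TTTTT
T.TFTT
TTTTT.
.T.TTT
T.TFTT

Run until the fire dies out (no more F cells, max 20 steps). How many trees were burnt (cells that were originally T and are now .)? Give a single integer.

Answer: 27

Derivation:
Step 1: +7 fires, +2 burnt (F count now 7)
Step 2: +8 fires, +7 burnt (F count now 8)
Step 3: +6 fires, +8 burnt (F count now 6)
Step 4: +4 fires, +6 burnt (F count now 4)
Step 5: +2 fires, +4 burnt (F count now 2)
Step 6: +0 fires, +2 burnt (F count now 0)
Fire out after step 6
Initially T: 28, now '.': 35
Total burnt (originally-T cells now '.'): 27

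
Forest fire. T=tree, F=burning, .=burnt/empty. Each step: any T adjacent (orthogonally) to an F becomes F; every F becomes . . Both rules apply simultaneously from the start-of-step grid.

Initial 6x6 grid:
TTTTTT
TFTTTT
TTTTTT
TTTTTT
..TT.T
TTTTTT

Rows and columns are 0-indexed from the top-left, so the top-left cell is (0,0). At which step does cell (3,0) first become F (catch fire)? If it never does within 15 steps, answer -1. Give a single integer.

Step 1: cell (3,0)='T' (+4 fires, +1 burnt)
Step 2: cell (3,0)='T' (+6 fires, +4 burnt)
Step 3: cell (3,0)='F' (+5 fires, +6 burnt)
  -> target ignites at step 3
Step 4: cell (3,0)='.' (+5 fires, +5 burnt)
Step 5: cell (3,0)='.' (+5 fires, +5 burnt)
Step 6: cell (3,0)='.' (+3 fires, +5 burnt)
Step 7: cell (3,0)='.' (+3 fires, +3 burnt)
Step 8: cell (3,0)='.' (+1 fires, +3 burnt)
Step 9: cell (3,0)='.' (+0 fires, +1 burnt)
  fire out at step 9

3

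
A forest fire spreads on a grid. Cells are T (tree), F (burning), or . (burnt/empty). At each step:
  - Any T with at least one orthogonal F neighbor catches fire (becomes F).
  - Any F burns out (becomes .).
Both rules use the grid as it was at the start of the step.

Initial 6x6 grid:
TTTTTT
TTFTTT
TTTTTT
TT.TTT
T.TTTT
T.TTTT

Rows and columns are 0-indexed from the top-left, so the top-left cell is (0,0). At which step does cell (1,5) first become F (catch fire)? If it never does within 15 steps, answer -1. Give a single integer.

Step 1: cell (1,5)='T' (+4 fires, +1 burnt)
Step 2: cell (1,5)='T' (+6 fires, +4 burnt)
Step 3: cell (1,5)='F' (+7 fires, +6 burnt)
  -> target ignites at step 3
Step 4: cell (1,5)='.' (+5 fires, +7 burnt)
Step 5: cell (1,5)='.' (+5 fires, +5 burnt)
Step 6: cell (1,5)='.' (+4 fires, +5 burnt)
Step 7: cell (1,5)='.' (+1 fires, +4 burnt)
Step 8: cell (1,5)='.' (+0 fires, +1 burnt)
  fire out at step 8

3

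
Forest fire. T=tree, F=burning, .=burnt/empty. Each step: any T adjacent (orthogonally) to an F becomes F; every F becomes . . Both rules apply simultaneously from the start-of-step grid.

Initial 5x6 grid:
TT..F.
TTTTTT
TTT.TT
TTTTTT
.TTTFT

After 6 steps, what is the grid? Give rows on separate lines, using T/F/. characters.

Step 1: 4 trees catch fire, 2 burn out
  TT....
  TTTTFT
  TTT.TT
  TTTTFT
  .TTF.F
Step 2: 6 trees catch fire, 4 burn out
  TT....
  TTTF.F
  TTT.FT
  TTTF.F
  .TF...
Step 3: 4 trees catch fire, 6 burn out
  TT....
  TTF...
  TTT..F
  TTF...
  .F....
Step 4: 3 trees catch fire, 4 burn out
  TT....
  TF....
  TTF...
  TF....
  ......
Step 5: 4 trees catch fire, 3 burn out
  TF....
  F.....
  TF....
  F.....
  ......
Step 6: 2 trees catch fire, 4 burn out
  F.....
  ......
  F.....
  ......
  ......

F.....
......
F.....
......
......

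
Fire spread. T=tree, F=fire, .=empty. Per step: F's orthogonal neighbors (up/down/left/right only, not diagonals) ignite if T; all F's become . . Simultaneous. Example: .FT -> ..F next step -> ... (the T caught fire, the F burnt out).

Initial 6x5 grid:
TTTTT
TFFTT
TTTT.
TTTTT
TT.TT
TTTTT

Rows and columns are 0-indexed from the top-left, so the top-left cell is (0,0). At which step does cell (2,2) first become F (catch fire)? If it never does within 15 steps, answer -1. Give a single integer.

Step 1: cell (2,2)='F' (+6 fires, +2 burnt)
  -> target ignites at step 1
Step 2: cell (2,2)='.' (+7 fires, +6 burnt)
Step 3: cell (2,2)='.' (+4 fires, +7 burnt)
Step 4: cell (2,2)='.' (+4 fires, +4 burnt)
Step 5: cell (2,2)='.' (+4 fires, +4 burnt)
Step 6: cell (2,2)='.' (+1 fires, +4 burnt)
Step 7: cell (2,2)='.' (+0 fires, +1 burnt)
  fire out at step 7

1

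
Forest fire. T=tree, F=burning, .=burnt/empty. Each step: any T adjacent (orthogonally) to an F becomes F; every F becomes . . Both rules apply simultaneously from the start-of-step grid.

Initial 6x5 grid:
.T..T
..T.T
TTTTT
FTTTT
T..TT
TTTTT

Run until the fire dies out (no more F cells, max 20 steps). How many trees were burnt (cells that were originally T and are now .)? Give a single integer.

Answer: 20

Derivation:
Step 1: +3 fires, +1 burnt (F count now 3)
Step 2: +3 fires, +3 burnt (F count now 3)
Step 3: +3 fires, +3 burnt (F count now 3)
Step 4: +5 fires, +3 burnt (F count now 5)
Step 5: +3 fires, +5 burnt (F count now 3)
Step 6: +2 fires, +3 burnt (F count now 2)
Step 7: +1 fires, +2 burnt (F count now 1)
Step 8: +0 fires, +1 burnt (F count now 0)
Fire out after step 8
Initially T: 21, now '.': 29
Total burnt (originally-T cells now '.'): 20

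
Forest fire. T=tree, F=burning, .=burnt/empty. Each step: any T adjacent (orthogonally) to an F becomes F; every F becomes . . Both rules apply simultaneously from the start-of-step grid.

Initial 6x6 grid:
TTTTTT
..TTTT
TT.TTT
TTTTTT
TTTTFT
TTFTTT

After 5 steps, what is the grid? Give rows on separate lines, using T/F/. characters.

Step 1: 7 trees catch fire, 2 burn out
  TTTTTT
  ..TTTT
  TT.TTT
  TTTTFT
  TTFF.F
  TF.FFT
Step 2: 7 trees catch fire, 7 burn out
  TTTTTT
  ..TTTT
  TT.TFT
  TTFF.F
  TF....
  F....F
Step 3: 5 trees catch fire, 7 burn out
  TTTTTT
  ..TTFT
  TT.F.F
  TF....
  F.....
  ......
Step 4: 5 trees catch fire, 5 burn out
  TTTTFT
  ..TF.F
  TF....
  F.....
  ......
  ......
Step 5: 4 trees catch fire, 5 burn out
  TTTF.F
  ..F...
  F.....
  ......
  ......
  ......

TTTF.F
..F...
F.....
......
......
......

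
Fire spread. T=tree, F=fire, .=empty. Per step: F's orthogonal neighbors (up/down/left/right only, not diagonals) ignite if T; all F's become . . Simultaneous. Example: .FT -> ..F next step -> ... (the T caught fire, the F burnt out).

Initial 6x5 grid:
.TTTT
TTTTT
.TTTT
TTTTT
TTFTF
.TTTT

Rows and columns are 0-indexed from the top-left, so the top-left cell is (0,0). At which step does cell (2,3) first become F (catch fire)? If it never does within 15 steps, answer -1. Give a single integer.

Step 1: cell (2,3)='T' (+6 fires, +2 burnt)
Step 2: cell (2,3)='T' (+7 fires, +6 burnt)
Step 3: cell (2,3)='F' (+5 fires, +7 burnt)
  -> target ignites at step 3
Step 4: cell (2,3)='.' (+4 fires, +5 burnt)
Step 5: cell (2,3)='.' (+3 fires, +4 burnt)
Step 6: cell (2,3)='.' (+0 fires, +3 burnt)
  fire out at step 6

3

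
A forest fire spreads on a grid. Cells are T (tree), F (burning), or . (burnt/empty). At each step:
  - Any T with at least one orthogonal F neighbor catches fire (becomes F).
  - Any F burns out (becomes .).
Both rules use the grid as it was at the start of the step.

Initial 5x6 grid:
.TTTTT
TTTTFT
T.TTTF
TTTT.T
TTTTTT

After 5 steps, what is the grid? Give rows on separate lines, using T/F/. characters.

Step 1: 5 trees catch fire, 2 burn out
  .TTTFT
  TTTF.F
  T.TTF.
  TTTT.F
  TTTTTT
Step 2: 5 trees catch fire, 5 burn out
  .TTF.F
  TTF...
  T.TF..
  TTTT..
  TTTTTF
Step 3: 5 trees catch fire, 5 burn out
  .TF...
  TF....
  T.F...
  TTTF..
  TTTTF.
Step 4: 4 trees catch fire, 5 burn out
  .F....
  F.....
  T.....
  TTF...
  TTTF..
Step 5: 3 trees catch fire, 4 burn out
  ......
  ......
  F.....
  TF....
  TTF...

......
......
F.....
TF....
TTF...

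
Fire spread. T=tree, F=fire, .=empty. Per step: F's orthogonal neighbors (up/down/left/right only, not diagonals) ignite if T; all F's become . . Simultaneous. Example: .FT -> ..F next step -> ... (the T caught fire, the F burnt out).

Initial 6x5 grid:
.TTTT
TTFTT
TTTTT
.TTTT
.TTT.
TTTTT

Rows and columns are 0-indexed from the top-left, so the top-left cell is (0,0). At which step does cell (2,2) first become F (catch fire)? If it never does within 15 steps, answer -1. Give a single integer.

Step 1: cell (2,2)='F' (+4 fires, +1 burnt)
  -> target ignites at step 1
Step 2: cell (2,2)='.' (+7 fires, +4 burnt)
Step 3: cell (2,2)='.' (+6 fires, +7 burnt)
Step 4: cell (2,2)='.' (+4 fires, +6 burnt)
Step 5: cell (2,2)='.' (+2 fires, +4 burnt)
Step 6: cell (2,2)='.' (+2 fires, +2 burnt)
Step 7: cell (2,2)='.' (+0 fires, +2 burnt)
  fire out at step 7

1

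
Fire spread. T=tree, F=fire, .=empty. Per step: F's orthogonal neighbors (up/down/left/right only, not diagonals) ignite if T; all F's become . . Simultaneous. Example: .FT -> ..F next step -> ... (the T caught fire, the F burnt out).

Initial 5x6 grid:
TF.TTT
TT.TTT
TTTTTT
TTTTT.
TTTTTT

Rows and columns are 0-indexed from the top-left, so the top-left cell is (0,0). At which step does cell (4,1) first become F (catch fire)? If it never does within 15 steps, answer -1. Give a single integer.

Step 1: cell (4,1)='T' (+2 fires, +1 burnt)
Step 2: cell (4,1)='T' (+2 fires, +2 burnt)
Step 3: cell (4,1)='T' (+3 fires, +2 burnt)
Step 4: cell (4,1)='F' (+4 fires, +3 burnt)
  -> target ignites at step 4
Step 5: cell (4,1)='.' (+5 fires, +4 burnt)
Step 6: cell (4,1)='.' (+5 fires, +5 burnt)
Step 7: cell (4,1)='.' (+3 fires, +5 burnt)
Step 8: cell (4,1)='.' (+2 fires, +3 burnt)
Step 9: cell (4,1)='.' (+0 fires, +2 burnt)
  fire out at step 9

4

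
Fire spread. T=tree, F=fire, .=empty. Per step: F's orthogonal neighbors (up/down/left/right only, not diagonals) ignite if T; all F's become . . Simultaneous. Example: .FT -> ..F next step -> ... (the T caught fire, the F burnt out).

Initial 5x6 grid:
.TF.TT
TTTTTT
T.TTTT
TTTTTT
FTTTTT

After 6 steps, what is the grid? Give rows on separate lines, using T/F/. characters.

Step 1: 4 trees catch fire, 2 burn out
  .F..TT
  TTFTTT
  T.TTTT
  FTTTTT
  .FTTTT
Step 2: 6 trees catch fire, 4 burn out
  ....TT
  TF.FTT
  F.FTTT
  .FTTTT
  ..FTTT
Step 3: 5 trees catch fire, 6 burn out
  ....TT
  F...FT
  ...FTT
  ..FTTT
  ...FTT
Step 4: 5 trees catch fire, 5 burn out
  ....FT
  .....F
  ....FT
  ...FTT
  ....FT
Step 5: 4 trees catch fire, 5 burn out
  .....F
  ......
  .....F
  ....FT
  .....F
Step 6: 1 trees catch fire, 4 burn out
  ......
  ......
  ......
  .....F
  ......

......
......
......
.....F
......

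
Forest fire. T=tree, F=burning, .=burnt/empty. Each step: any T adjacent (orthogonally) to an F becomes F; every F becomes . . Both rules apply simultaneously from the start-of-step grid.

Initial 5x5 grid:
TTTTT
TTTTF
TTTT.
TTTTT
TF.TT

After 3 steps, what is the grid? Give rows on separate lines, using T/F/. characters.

Step 1: 4 trees catch fire, 2 burn out
  TTTTF
  TTTF.
  TTTT.
  TFTTT
  F..TT
Step 2: 6 trees catch fire, 4 burn out
  TTTF.
  TTF..
  TFTF.
  F.FTT
  ...TT
Step 3: 5 trees catch fire, 6 burn out
  TTF..
  TF...
  F.F..
  ...FT
  ...TT

TTF..
TF...
F.F..
...FT
...TT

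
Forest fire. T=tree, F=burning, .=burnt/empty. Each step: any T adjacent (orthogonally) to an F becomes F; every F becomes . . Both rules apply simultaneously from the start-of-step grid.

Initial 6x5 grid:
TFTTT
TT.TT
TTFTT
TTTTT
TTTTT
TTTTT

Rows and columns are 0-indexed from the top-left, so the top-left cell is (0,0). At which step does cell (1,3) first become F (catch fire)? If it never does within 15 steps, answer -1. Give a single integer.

Step 1: cell (1,3)='T' (+6 fires, +2 burnt)
Step 2: cell (1,3)='F' (+8 fires, +6 burnt)
  -> target ignites at step 2
Step 3: cell (1,3)='.' (+7 fires, +8 burnt)
Step 4: cell (1,3)='.' (+4 fires, +7 burnt)
Step 5: cell (1,3)='.' (+2 fires, +4 burnt)
Step 6: cell (1,3)='.' (+0 fires, +2 burnt)
  fire out at step 6

2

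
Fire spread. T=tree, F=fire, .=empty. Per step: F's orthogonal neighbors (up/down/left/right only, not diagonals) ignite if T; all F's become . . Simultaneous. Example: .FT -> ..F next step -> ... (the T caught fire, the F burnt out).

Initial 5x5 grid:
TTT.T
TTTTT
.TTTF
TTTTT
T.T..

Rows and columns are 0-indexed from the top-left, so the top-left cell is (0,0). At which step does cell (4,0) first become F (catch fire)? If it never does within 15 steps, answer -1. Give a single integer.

Step 1: cell (4,0)='T' (+3 fires, +1 burnt)
Step 2: cell (4,0)='T' (+4 fires, +3 burnt)
Step 3: cell (4,0)='T' (+3 fires, +4 burnt)
Step 4: cell (4,0)='T' (+4 fires, +3 burnt)
Step 5: cell (4,0)='T' (+3 fires, +4 burnt)
Step 6: cell (4,0)='F' (+2 fires, +3 burnt)
  -> target ignites at step 6
Step 7: cell (4,0)='.' (+0 fires, +2 burnt)
  fire out at step 7

6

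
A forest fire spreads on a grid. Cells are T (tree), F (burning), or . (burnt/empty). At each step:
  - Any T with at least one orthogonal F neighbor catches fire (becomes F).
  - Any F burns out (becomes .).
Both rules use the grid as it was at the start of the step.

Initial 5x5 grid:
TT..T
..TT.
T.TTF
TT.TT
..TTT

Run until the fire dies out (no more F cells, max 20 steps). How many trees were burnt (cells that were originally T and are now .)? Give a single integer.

Step 1: +2 fires, +1 burnt (F count now 2)
Step 2: +4 fires, +2 burnt (F count now 4)
Step 3: +2 fires, +4 burnt (F count now 2)
Step 4: +1 fires, +2 burnt (F count now 1)
Step 5: +0 fires, +1 burnt (F count now 0)
Fire out after step 5
Initially T: 15, now '.': 19
Total burnt (originally-T cells now '.'): 9

Answer: 9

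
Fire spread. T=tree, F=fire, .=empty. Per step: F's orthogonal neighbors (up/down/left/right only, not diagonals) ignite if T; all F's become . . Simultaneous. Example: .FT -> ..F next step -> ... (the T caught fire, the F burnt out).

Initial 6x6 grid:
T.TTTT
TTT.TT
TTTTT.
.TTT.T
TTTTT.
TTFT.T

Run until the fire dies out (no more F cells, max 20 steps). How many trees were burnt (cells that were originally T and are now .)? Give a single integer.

Answer: 26

Derivation:
Step 1: +3 fires, +1 burnt (F count now 3)
Step 2: +4 fires, +3 burnt (F count now 4)
Step 3: +5 fires, +4 burnt (F count now 5)
Step 4: +3 fires, +5 burnt (F count now 3)
Step 5: +4 fires, +3 burnt (F count now 4)
Step 6: +3 fires, +4 burnt (F count now 3)
Step 7: +3 fires, +3 burnt (F count now 3)
Step 8: +1 fires, +3 burnt (F count now 1)
Step 9: +0 fires, +1 burnt (F count now 0)
Fire out after step 9
Initially T: 28, now '.': 34
Total burnt (originally-T cells now '.'): 26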